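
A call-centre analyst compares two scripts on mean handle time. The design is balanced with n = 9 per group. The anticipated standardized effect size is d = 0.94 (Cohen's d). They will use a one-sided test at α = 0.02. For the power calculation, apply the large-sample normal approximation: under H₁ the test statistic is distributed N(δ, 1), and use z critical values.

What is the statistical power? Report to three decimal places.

Noncentrality parameter: δ = d·√(n/2) = 0.94 × √(9/2) = 1.9940
One-sided α = 0.02 → critical value z_{0.02} = 2.054.
Power = P(Z > 2.054 − δ) = Φ(-0.060) = 0.4762.

Power ≈ 0.476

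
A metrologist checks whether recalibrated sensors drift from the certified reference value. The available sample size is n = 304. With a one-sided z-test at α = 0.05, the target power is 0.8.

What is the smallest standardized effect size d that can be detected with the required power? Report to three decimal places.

d ≈ 0.143

Need Φ(δ − 1.645) = 0.8, so δ = 1.645 + 0.842 = 2.486.
δ = d·√n ⇒ d = δ/√n = 2.486/√304 = 0.1426.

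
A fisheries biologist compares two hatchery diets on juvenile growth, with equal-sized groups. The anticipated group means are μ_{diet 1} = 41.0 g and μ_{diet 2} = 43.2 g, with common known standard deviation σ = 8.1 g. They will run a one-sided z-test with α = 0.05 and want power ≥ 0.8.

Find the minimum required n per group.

Standardized effect: d = |μ_{diet 1} − μ_{diet 2}| / σ = |41.0 − 43.2| / 8.1 = 0.2716
Set Φ(δ − 1.645) = 0.8; then δ − 1.645 = Φ⁻¹(0.8) = 0.842, giving δ = 2.486.
δ = d·√(n/2) ⇒ n = 2(δ/d)² = 2 × (2.486 / 0.2716)² = 167.62.
Round up to the next whole unit.

n = 168 per group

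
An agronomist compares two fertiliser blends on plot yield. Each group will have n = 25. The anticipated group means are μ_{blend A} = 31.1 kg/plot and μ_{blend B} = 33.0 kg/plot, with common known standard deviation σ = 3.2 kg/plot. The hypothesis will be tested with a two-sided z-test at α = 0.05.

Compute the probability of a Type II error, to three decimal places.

β ≈ 0.445

Standardized effect: d = |μ_{blend A} − μ_{blend B}| / σ = |31.1 − 33.0| / 3.2 = 0.5937
Noncentrality parameter: δ = d·√(n/2) = 0.5937 × √(25/2) = 2.0992
Critical value for a two-sided test at α = 0.05: z_{α/2} = 1.960.
Power = Φ(δ − 1.960) + Φ(−δ − 1.960) = Φ(0.139) + Φ(-4.059) = 0.5554 + 0.0000 = 0.5554.
Type II error: β = 1 − power = 1 − 0.5554 = 0.4446.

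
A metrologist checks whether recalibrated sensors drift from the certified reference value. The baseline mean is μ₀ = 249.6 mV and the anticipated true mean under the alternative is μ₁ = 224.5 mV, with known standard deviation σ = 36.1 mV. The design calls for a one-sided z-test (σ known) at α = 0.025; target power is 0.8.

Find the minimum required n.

n = 17

Standardized effect: d = |μ₁ − μ₀| / σ = |224.5 − 249.6| / 36.1 = 0.6953
For power 0.8 need Φ(δ − z_{0.025}) = 0.8, so δ = z_{0.025} + z_{0.20} = 1.960 + 0.842 = 2.802.
δ = d·√n ⇒ n = (δ/d)² = (2.802 / 0.6953)² = 16.24.
Rounding up, n = 17.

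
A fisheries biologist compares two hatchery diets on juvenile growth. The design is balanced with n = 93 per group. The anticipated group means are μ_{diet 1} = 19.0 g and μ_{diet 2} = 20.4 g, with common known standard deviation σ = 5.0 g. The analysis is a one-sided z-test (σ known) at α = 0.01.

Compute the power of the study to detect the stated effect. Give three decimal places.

Standardized effect: d = |μ_{diet 1} − μ_{diet 2}| / σ = |19.0 − 20.4| / 5.0 = 0.2800
Noncentrality parameter: λ = d·√(n/2) = 0.2800 × √(93/2) = 1.9093
Critical value for a one-sided test at α = 0.01: z_α = 2.326.
Power = P(Z > 2.326 − λ) = Φ(-0.417) = 0.3383.

Power ≈ 0.338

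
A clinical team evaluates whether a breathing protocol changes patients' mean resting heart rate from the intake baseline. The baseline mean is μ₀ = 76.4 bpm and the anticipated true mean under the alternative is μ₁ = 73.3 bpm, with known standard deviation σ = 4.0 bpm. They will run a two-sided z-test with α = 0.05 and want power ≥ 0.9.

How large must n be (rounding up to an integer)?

n = 18

Standardized effect: d = |μ₁ − μ₀| / σ = |73.3 − 76.4| / 4.0 = 0.7750
Set Φ(δ − 1.960) = 0.9; then δ − 1.960 = Φ⁻¹(0.9) = 1.282, giving δ = 3.242.
(The Φ(−δ − z_{α/2}) term is vanishingly small for δ > 0 and is dropped in the standard sample-size formula.)
δ = d·√n ⇒ n = (δ/d)² = (3.242 / 0.7750)² = 17.49.
Rounding up, n = 18.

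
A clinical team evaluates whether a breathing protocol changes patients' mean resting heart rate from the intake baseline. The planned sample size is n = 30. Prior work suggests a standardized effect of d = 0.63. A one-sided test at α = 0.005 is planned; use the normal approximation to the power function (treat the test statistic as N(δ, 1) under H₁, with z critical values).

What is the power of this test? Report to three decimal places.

Power ≈ 0.809

Noncentrality parameter: δ = d·√n = 0.63 × √30 = 3.4507
Critical value for a one-sided test at α = 0.005: z_α = 2.576.
Power = P(Z > 2.576 − δ) = Φ(0.875) = 0.8092.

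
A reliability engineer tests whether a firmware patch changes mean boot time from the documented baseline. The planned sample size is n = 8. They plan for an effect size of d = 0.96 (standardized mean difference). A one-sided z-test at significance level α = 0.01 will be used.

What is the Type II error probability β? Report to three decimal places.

Noncentrality parameter: δ = d·√n = 0.96 × √8 = 2.7153
Critical value for a one-sided test at α = 0.01: z_α = 2.326.
Power = P(Z > 2.326 − δ) = Φ(0.389) = 0.6513.
Type II error: β = 1 − power = 1 − 0.6513 = 0.3487.

β ≈ 0.349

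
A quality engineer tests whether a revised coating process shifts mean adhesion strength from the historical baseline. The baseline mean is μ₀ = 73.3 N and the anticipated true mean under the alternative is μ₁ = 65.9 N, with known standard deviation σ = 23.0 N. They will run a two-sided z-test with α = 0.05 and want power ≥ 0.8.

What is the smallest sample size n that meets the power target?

n = 76

Standardized effect: d = |μ₁ − μ₀| / σ = |65.9 − 73.3| / 23.0 = 0.3217
For power 0.8 need Φ(δ − z_{0.025}) = 0.8, so δ = z_{0.025} + z_{0.20} = 1.960 + 0.842 = 2.802.
(Ignoring the negligible lower-tail rejection probability gives the usual closed-form inversion.)
δ = d·√n ⇒ n = (δ/d)² = (2.802 / 0.3217)² = 75.82.
Round up to the next whole unit.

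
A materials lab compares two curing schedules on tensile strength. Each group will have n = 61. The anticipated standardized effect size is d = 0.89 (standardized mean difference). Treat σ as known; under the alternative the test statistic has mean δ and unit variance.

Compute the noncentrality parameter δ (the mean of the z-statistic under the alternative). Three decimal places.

δ = d·√(n/2) = 0.89 × √(61/2) = 4.9152

δ ≈ 4.915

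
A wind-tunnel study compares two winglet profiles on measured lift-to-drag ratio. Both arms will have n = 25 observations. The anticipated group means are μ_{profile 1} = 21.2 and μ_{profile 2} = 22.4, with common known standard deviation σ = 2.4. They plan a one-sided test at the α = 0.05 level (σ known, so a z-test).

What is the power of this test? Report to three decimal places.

Standardized effect: d = |μ_{profile 1} − μ_{profile 2}| / σ = |21.2 − 22.4| / 2.4 = 0.5000
Noncentrality parameter: δ = d·√(n/2) = 0.5000 × √(25/2) = 1.7678
Critical value for a one-sided test at α = 0.05: z_α = 1.645.
Power = Φ(δ − 1.645) = Φ(0.123) = 0.5489.

Power ≈ 0.549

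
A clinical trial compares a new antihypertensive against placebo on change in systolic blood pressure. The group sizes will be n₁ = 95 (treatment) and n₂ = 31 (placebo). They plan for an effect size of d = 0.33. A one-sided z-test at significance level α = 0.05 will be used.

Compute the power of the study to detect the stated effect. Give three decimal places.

Power ≈ 0.480

Noncentrality parameter: δ = d / √(1/n₁ + 1/n₂) = 0.33 / √(1/95 + 1/31) = 1.5954
One-sided α = 0.05 → critical value z_{0.05} = 1.645.
Power = Φ(δ − 1.645) = Φ(-0.049) = 0.4803.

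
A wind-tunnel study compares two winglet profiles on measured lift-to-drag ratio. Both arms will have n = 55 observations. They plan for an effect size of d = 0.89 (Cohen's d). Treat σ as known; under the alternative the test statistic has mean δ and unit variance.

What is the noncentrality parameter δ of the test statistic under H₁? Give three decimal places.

δ ≈ 4.667

δ = d·√(n/2) = 0.89 × √(55/2) = 4.6672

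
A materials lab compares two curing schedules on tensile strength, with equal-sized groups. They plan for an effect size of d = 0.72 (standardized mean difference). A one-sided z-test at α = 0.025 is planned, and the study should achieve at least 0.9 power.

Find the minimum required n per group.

n = 41 per group

Set Φ(δ − 1.960) = 0.9; then δ − 1.960 = Φ⁻¹(0.9) = 1.282, giving δ = 3.242.
δ = d·√(n/2) ⇒ n = 2(δ/d)² = 2 × (3.242 / 0.72)² = 40.54.
Rounding up, n = 41 per group.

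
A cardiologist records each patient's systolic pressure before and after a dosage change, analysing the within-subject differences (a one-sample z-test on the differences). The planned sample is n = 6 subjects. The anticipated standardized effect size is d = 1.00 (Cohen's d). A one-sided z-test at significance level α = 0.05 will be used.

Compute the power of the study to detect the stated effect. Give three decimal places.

Noncentrality parameter: δ = d·√n = 1.00 × √6 = 2.4495
Critical value for a one-sided test at α = 0.05: z_α = 1.645.
Power = Φ(δ − 1.645) = Φ(0.805) = 0.7895.

Power ≈ 0.789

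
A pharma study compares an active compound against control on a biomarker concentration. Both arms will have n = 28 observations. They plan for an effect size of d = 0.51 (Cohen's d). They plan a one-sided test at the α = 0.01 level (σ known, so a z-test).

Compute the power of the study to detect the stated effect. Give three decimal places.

Power ≈ 0.338

Noncentrality parameter: δ = d·√(n/2) = 0.51 × √(28/2) = 1.9082
Critical value for a one-sided test at α = 0.01: z_α = 2.326.
Power = P(Z > 2.326 − δ) = Φ(-0.418) = 0.3379.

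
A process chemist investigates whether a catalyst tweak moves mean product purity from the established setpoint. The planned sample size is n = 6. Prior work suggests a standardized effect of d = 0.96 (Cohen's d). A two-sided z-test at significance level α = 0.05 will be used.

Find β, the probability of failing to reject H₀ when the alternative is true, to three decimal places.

Noncentrality parameter: δ = d·√n = 0.96 × √6 = 2.3515
Critical value for a two-sided test at α = 0.05: z_{α/2} = 1.960.
Power = Φ(δ − 1.960) + Φ(−δ − 1.960) = Φ(0.392) + Φ(-4.311) = 0.6523 + 0.0000 = 0.6523.
Type II error: β = 1 − power = 1 − 0.6523 = 0.3477.

β ≈ 0.348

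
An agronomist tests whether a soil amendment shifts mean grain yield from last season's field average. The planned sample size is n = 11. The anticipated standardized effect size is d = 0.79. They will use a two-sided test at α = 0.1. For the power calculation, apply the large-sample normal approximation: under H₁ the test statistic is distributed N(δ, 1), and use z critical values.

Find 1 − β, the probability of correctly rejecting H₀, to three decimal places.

Noncentrality parameter: δ = d·√n = 0.79 × √11 = 2.6201
Two-sided α = 0.1 → critical value z_{0.05} = 1.645.
Power = Φ(δ − 1.645) + Φ(−δ − 1.645) = Φ(0.975) + Φ(-4.265) = 0.8353 + 0.0000 = 0.8353.

Power ≈ 0.835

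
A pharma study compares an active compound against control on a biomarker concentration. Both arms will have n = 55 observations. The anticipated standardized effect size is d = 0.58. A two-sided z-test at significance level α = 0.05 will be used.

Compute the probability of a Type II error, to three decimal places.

β ≈ 0.140

Noncentrality parameter: δ = d·√(n/2) = 0.58 × √(55/2) = 3.0415
Critical value for a two-sided test at α = 0.05: z_{α/2} = 1.960.
Power = Φ(δ − 1.960) + Φ(−δ − 1.960) = Φ(1.082) + Φ(-5.002) = 0.8603 + 0.0000 = 0.8603.
Type II error: β = 1 − power = 1 − 0.8603 = 0.1397.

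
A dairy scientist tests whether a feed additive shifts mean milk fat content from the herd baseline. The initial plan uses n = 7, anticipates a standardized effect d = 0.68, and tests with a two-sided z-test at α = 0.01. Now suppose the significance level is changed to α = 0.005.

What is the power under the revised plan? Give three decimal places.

δ = d·√n = 0.68 × √7 = 1.7991 (unchanged). New critical value: z_{0.0025} = 2.807.
Revised power = Φ(δ − 2.807) + Φ(−δ − 2.807) = Φ(-1.008) + Φ(-4.606) = 0.1567 + 0.0000 = 0.1567.

Power ≈ 0.157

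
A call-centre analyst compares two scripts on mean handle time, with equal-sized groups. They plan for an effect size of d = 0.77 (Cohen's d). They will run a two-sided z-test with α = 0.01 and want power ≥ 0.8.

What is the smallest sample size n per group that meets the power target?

For power 0.8 need Φ(δ − z_{0.005}) = 0.8, so δ = z_{0.005} + z_{0.20} = 2.576 + 0.842 = 3.417.
(The Φ(−δ − z_{α/2}) term is vanishingly small for δ > 0 and is dropped in the standard sample-size formula.)
δ = d·√(n/2) ⇒ n = 2(δ/d)² = 2 × (3.417 / 0.77)² = 39.40.
Round up to the next whole unit.

n = 40 per group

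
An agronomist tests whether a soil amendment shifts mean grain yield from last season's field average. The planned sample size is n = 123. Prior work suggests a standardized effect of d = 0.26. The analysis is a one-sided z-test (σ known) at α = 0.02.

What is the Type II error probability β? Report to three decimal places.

β ≈ 0.203

Noncentrality parameter: δ = d·√n = 0.26 × √123 = 2.8835
Critical value for a one-sided test at α = 0.02: z_α = 2.054.
Power = P(Z > 2.054 − δ) = Φ(0.830) = 0.7967.
Type II error: β = 1 − power = 1 − 0.7967 = 0.2033.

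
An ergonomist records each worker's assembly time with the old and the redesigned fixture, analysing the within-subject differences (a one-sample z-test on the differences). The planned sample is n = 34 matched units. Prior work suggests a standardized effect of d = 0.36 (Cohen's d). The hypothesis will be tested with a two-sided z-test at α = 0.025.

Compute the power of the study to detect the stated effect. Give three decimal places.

Power ≈ 0.443

Noncentrality parameter: δ = d·√n = 0.36 × √34 = 2.0991
Critical value for a two-sided test at α = 0.025: z_{α/2} = 2.241.
Power = Φ(δ − 2.241) + Φ(−δ − 2.241) = Φ(-0.142) + Φ(-4.341) = 0.4434 + 0.0000 = 0.4434.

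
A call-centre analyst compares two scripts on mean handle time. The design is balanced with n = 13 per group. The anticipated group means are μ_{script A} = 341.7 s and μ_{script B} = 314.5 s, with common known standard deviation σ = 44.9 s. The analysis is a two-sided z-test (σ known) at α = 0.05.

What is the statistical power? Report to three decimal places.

Power ≈ 0.339

Standardized effect: d = |μ_{script A} − μ_{script B}| / σ = |341.7 − 314.5| / 44.9 = 0.6058
Noncentrality parameter: δ = d·√(n/2) = 0.6058 × √(13/2) = 1.5445
Two-sided α = 0.05 → critical value z_{0.025} = 1.960.
Power = Φ(δ − 1.960) + Φ(−δ − 1.960) = Φ(-0.415) + Φ(-3.504) = 0.3389 + 0.0002 = 0.3391.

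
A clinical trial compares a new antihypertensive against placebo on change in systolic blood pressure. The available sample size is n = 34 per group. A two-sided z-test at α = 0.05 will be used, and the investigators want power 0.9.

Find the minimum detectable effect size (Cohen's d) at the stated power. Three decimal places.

Required noncentrality: δ = z_{0.025} + z_{0.10} = 1.960 + 1.282 = 3.242.
(Lower-tail contribution to power is negligible for δ > 0.)
δ = d·√(n/2) ⇒ d = δ/√(n/2) = 3.242/√(34/2) = 0.7862.

d ≈ 0.786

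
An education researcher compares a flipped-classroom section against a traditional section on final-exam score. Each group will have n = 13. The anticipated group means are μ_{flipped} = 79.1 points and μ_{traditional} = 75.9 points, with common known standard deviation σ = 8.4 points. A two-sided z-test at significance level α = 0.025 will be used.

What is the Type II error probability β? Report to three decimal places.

Standardized effect: d = |μ_{flipped} − μ_{traditional}| / σ = |79.1 − 75.9| / 8.4 = 0.3810
Noncentrality parameter: δ = d·√(n/2) = 0.3810 × √(13/2) = 0.9712
Two-sided α = 0.025 → critical value z_{0.0125} = 2.241.
Power = Φ(δ − 2.241) + Φ(−δ − 2.241) = Φ(-1.270) + Φ(-3.213) = 0.1020 + 0.0007 = 0.1027.
Type II error: β = 1 − power = 1 − 0.1027 = 0.8973.

β ≈ 0.897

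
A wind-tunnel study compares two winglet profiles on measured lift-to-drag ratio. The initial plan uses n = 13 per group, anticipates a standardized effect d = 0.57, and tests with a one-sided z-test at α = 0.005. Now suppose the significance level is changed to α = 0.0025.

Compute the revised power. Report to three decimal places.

δ = d·√(n/2) = 0.57 × √(13/2) = 1.4532 (unchanged). New critical value: z_{0.0025} = 2.807.
Revised power = Φ(δ − 2.807) = Φ(-1.354) = 0.0879.

Power ≈ 0.088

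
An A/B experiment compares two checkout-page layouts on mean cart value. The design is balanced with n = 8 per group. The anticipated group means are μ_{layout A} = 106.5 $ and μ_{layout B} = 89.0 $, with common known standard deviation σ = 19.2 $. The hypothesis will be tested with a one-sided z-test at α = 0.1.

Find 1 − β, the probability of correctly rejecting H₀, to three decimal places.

Power ≈ 0.706

Standardized effect: d = |μ_{layout A} − μ_{layout B}| / σ = |106.5 − 89.0| / 19.2 = 0.9115
Noncentrality parameter: λ = d·√(n/2) = 0.9115 × √(8/2) = 1.8229
One-sided α = 0.1 → critical value z_{0.1} = 1.282.
Power = Φ(λ − 1.282) = Φ(0.541) = 0.7059.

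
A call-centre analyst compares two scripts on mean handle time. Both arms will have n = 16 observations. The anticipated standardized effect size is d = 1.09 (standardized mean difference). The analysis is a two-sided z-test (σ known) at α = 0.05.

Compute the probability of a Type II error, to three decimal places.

β ≈ 0.131

Noncentrality parameter: δ = d·√(n/2) = 1.09 × √(16/2) = 3.0830
Critical value for a two-sided test at α = 0.05: z_{α/2} = 1.960.
Power = Φ(δ − 1.960) + Φ(−δ − 1.960) = Φ(1.123) + Φ(-5.043) = 0.8693 + 0.0000 = 0.8693.
Type II error: β = 1 − power = 1 − 0.8693 = 0.1307.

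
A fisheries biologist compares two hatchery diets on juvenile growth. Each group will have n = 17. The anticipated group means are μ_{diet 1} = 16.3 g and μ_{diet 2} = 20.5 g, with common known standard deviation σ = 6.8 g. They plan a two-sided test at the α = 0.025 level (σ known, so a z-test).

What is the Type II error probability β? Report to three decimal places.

β ≈ 0.670

Standardized effect: d = |μ_{diet 1} − μ_{diet 2}| / σ = |16.3 − 20.5| / 6.8 = 0.6176
Noncentrality parameter: δ = d·√(n/2) = 0.6176 × √(17/2) = 1.8007
Two-sided α = 0.025 → critical value z_{0.0125} = 2.241.
Power = Φ(δ − 2.241) + Φ(−δ − 2.241) = Φ(-0.441) + Φ(-4.042) = 0.3297 + 0.0000 = 0.3298.
Type II error: β = 1 − power = 1 − 0.3298 = 0.6702.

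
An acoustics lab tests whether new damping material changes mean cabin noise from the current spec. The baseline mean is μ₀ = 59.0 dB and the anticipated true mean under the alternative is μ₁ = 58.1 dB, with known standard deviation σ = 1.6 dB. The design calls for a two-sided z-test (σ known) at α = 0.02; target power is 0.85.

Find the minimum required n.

n = 36

Standardized effect: d = |μ₁ − μ₀| / σ = |58.1 − 59.0| / 1.6 = 0.5625
For power 0.85 need Φ(δ − z_{0.01}) = 0.85, so δ = z_{0.01} + z_{0.15} = 2.326 + 1.036 = 3.363.
(The Φ(−δ − z_{α/2}) term is vanishingly small for δ > 0 and is dropped in the standard sample-size formula.)
δ = d·√n ⇒ n = (δ/d)² = (3.363 / 0.5625)² = 35.74.
Rounding up, n = 36.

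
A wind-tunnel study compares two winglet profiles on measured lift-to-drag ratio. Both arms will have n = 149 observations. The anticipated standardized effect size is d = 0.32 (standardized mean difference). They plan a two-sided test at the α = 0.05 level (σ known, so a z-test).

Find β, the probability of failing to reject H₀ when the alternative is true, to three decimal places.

β ≈ 0.211

Noncentrality parameter: δ = d·√(n/2) = 0.32 × √(149/2) = 2.7620
Critical value for a two-sided test at α = 0.05: z_{α/2} = 1.960.
Power = Φ(δ − 1.960) + Φ(−δ − 1.960) = Φ(0.802) + Φ(-4.722) = 0.7887 + 0.0000 = 0.7887.
Type II error: β = 1 − power = 1 − 0.7887 = 0.2113.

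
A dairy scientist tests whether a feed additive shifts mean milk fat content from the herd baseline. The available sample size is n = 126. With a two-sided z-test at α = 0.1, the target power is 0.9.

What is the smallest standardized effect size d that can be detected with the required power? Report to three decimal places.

Required noncentrality: δ = z_{0.05} + z_{0.10} = 1.645 + 1.282 = 2.926.
(The second rejection-region term Φ(−δ − z_{α/2}) is negligible and dropped.)
δ = d·√n ⇒ d = δ/√n = 2.926/√126 = 0.2607.

d ≈ 0.261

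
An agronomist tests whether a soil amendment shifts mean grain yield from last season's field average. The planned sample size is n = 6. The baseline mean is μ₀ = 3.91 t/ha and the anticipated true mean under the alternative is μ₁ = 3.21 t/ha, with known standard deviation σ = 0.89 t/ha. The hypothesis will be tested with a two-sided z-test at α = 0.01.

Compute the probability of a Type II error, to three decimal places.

Standardized effect: d = |μ₁ − μ₀| / σ = |3.21 − 3.91| / 0.89 = 0.7865
Noncentrality parameter: δ = d·√n = 0.7865 × √6 = 1.9266
Two-sided α = 0.01 → critical value z_{0.005} = 2.576.
Power = Φ(δ − 2.576) + Φ(−δ − 2.576) = Φ(-0.649) + Φ(-4.502) = 0.2581 + 0.0000 = 0.2581.
Type II error: β = 1 − power = 1 − 0.2581 = 0.7419.

β ≈ 0.742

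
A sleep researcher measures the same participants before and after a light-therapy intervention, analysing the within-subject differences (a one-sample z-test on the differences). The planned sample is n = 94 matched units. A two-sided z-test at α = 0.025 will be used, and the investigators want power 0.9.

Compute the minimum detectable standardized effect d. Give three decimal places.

d ≈ 0.363

Need Φ(δ − 2.241) = 0.9, so δ = 2.241 + 1.282 = 3.523.
(The second rejection-region term Φ(−δ − z_{α/2}) is negligible and dropped.)
δ = d·√n ⇒ d = δ/√n = 3.523/√94 = 0.3634.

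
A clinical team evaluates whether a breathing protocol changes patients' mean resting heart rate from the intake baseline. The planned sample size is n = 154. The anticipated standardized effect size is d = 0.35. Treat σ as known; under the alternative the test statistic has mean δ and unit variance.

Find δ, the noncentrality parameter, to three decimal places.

δ ≈ 4.343

The noncentrality parameter scales effect size by the design's sample-size factor: δ = d·√n = 0.35 × √154 = 4.3434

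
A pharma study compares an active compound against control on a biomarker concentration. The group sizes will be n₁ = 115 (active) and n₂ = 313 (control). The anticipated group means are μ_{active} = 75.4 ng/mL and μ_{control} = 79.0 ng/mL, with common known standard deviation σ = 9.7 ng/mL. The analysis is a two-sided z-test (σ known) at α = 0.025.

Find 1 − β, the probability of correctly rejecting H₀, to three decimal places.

Power ≈ 0.877

Standardized effect: d = |μ_{active} − μ_{control}| / σ = |75.4 − 79.0| / 9.7 = 0.3711
Noncentrality parameter: δ = d / √(1/n₁ + 1/n₂) = 0.3711 / √(1/115 + 1/313) = 3.4035
Two-sided α = 0.025 → critical value z_{0.0125} = 2.241.
Power = Φ(δ − 2.241) + Φ(−δ − 2.241) = Φ(1.162) + Φ(-5.645) = 0.8774 + 0.0000 = 0.8774.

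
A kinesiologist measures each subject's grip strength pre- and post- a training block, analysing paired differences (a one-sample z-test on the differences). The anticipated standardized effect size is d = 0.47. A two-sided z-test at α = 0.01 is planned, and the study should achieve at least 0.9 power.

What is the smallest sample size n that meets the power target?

n = 68

For power 0.9 need Φ(δ − z_{0.005}) = 0.9, so δ = z_{0.005} + z_{0.10} = 2.576 + 1.282 = 3.857.
(Ignoring the negligible lower-tail rejection probability gives the usual closed-form inversion.)
δ = d·√n ⇒ n = (δ/d)² = (3.857 / 0.47)² = 67.36.
Round up to the next whole unit.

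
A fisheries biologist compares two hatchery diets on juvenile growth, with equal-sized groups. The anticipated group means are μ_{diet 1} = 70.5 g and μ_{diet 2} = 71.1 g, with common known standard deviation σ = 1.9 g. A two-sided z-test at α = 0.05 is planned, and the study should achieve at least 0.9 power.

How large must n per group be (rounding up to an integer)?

Standardized effect: d = |μ_{diet 1} − μ_{diet 2}| / σ = |70.5 − 71.1| / 1.9 = 0.3158
Set Φ(δ − 1.960) = 0.9; then δ − 1.960 = Φ⁻¹(0.9) = 1.282, giving δ = 3.242.
(For δ > 0 the lower-tail rejection region contributes negligibly to power, so the one-term inversion is standard.)
δ = d·√(n/2) ⇒ n = 2(δ/d)² = 2 × (3.242 / 0.3158)² = 210.73.
Rounding up, n = 211 per group.

n = 211 per group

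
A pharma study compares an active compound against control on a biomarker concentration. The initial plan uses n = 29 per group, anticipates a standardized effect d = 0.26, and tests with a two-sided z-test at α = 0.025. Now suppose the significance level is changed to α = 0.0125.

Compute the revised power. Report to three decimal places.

Power ≈ 0.066

δ = d·√(n/2) = 0.26 × √(29/2) = 0.9901 (unchanged). New critical value: z_{0.0063} = 2.498.
Revised power = Φ(δ − 2.498) + Φ(−δ − 2.498) = Φ(-1.508) + Φ(-3.488) = 0.0658 + 0.0002 = 0.0661.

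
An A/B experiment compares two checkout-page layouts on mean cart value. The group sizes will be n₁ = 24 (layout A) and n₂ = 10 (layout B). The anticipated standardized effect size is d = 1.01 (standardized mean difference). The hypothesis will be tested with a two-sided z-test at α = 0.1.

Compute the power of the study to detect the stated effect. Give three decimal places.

Noncentrality parameter: δ = d / √(1/n₁ + 1/n₂) = 1.01 / √(1/24 + 1/10) = 2.6834
Critical value for a two-sided test at α = 0.1: z_{α/2} = 1.645.
Power = Φ(δ − 1.645) + Φ(−δ − 1.645) = Φ(1.039) + Φ(-4.328) = 0.8505 + 0.0000 = 0.8505.

Power ≈ 0.851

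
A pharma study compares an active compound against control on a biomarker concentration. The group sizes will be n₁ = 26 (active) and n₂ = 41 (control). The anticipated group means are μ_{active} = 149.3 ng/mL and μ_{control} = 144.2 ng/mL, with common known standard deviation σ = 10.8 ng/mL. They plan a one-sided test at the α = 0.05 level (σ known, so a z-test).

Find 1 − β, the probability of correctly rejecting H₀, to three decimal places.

Power ≈ 0.594

Standardized effect: d = |μ_{active} − μ_{control}| / σ = |149.3 − 144.2| / 10.8 = 0.4722
Noncentrality parameter: δ = d / √(1/n₁ + 1/n₂) = 0.4722 / √(1/26 + 1/41) = 1.8836
Critical value for a one-sided test at α = 0.05: z_α = 1.645.
Power = Φ(δ − 1.645) = Φ(0.239) = 0.5943.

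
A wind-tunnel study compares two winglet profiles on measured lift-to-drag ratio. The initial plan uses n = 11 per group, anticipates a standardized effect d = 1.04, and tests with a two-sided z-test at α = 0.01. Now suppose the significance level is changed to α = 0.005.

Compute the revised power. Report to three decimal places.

δ = d·√(n/2) = 1.04 × √(11/2) = 2.4390 (unchanged). New critical value: z_{0.0025} = 2.807.
Revised power = Φ(δ − 2.807) + Φ(−δ − 2.807) = Φ(-0.368) + Φ(-5.246) = 0.3564 + 0.0000 = 0.3564.

Power ≈ 0.356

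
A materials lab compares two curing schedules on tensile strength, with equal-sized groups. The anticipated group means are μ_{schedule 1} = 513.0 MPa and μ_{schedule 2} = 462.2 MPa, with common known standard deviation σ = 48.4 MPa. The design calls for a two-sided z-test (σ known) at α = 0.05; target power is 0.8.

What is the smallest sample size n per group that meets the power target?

n = 15 per group

Standardized effect: d = |μ_{schedule 1} − μ_{schedule 2}| / σ = |513.0 − 462.2| / 48.4 = 1.0496
For power 0.8 need Φ(δ − z_{0.025}) = 0.8, so δ = z_{0.025} + z_{0.20} = 1.960 + 0.842 = 2.802.
(Ignoring the negligible lower-tail rejection probability gives the usual closed-form inversion.)
δ = d·√(n/2) ⇒ n = 2(δ/d)² = 2 × (2.802 / 1.0496)² = 14.25.
Rounding up, n = 15 per group.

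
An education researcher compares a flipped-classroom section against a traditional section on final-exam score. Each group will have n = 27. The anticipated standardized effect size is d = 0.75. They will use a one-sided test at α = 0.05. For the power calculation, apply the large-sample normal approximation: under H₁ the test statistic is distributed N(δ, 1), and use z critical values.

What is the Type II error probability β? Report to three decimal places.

Noncentrality parameter: λ = d·√(n/2) = 0.75 × √(27/2) = 2.7557
Critical value for a one-sided test at α = 0.05: z_α = 1.645.
Power = Φ(λ − 1.645) = Φ(1.111) = 0.8667.
Type II error: β = 1 − power = 1 − 0.8667 = 0.1333.

β ≈ 0.133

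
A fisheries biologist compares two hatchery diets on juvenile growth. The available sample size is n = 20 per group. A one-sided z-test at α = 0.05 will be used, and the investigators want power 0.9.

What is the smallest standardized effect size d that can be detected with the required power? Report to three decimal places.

Required noncentrality: δ = z_{0.05} + z_{0.10} = 1.645 + 1.282 = 2.926.
δ = d·√(n/2) ⇒ d = δ/√(n/2) = 2.926/√(20/2) = 0.9254.

d ≈ 0.925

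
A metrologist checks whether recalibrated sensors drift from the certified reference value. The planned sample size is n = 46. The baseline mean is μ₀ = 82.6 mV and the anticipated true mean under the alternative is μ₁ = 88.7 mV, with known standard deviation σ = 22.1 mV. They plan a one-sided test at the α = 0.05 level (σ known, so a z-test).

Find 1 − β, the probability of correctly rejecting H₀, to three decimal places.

Standardized effect: d = |μ₁ − μ₀| / σ = |88.7 − 82.6| / 22.1 = 0.2760
Noncentrality parameter: δ = d·√n = 0.2760 × √46 = 1.8720
Critical value for a one-sided test at α = 0.05: z_α = 1.645.
Power = P(Z > 1.645 − δ) = Φ(0.227) = 0.5899.

Power ≈ 0.590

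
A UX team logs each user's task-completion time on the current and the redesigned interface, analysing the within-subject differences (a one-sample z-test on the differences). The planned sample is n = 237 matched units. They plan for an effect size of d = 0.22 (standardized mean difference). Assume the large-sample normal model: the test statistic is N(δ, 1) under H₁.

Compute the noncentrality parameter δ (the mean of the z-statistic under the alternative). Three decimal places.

δ ≈ 3.387

The noncentrality parameter scales effect size by the design's sample-size factor: δ = d·√n = 0.22 × √237 = 3.3869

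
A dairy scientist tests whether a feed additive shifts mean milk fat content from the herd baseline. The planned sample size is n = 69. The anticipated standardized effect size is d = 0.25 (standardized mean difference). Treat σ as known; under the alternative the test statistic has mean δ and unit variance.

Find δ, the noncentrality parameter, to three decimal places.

δ ≈ 2.077

δ = d·√n = 0.25 × √69 = 2.0767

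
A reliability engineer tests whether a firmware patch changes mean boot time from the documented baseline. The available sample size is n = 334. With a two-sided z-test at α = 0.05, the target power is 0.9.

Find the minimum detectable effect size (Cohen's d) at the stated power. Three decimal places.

Required noncentrality: δ = z_{0.025} + z_{0.10} = 1.960 + 1.282 = 3.242.
(The second rejection-region term Φ(−δ − z_{α/2}) is negligible and dropped.)
δ = d·√n ⇒ d = δ/√n = 3.242/√334 = 0.1774.

d ≈ 0.177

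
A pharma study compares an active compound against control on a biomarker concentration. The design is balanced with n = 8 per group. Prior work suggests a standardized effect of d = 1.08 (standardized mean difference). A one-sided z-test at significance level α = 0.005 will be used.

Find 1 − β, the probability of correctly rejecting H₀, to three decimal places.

Power ≈ 0.339

Noncentrality parameter: δ = d·√(n/2) = 1.08 × √(8/2) = 2.1600
Critical value for a one-sided test at α = 0.005: z_α = 2.576.
Power = P(Z > 2.576 − δ) = Φ(-0.416) = 0.3388.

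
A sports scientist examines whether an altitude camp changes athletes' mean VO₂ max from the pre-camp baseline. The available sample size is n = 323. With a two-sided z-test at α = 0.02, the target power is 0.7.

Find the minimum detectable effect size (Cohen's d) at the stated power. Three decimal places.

d ≈ 0.159

Required noncentrality: δ = z_{0.01} + z_{0.30} = 2.326 + 0.524 = 2.851.
(The second rejection-region term Φ(−δ − z_{α/2}) is negligible and dropped.)
δ = d·√n ⇒ d = δ/√n = 2.851/√323 = 0.1586.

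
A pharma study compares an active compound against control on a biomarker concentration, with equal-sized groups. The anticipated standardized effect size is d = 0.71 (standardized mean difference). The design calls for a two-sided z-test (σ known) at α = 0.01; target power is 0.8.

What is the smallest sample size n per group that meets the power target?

n = 47 per group

For power 0.8 need Φ(δ − z_{0.005}) = 0.8, so δ = z_{0.005} + z_{0.20} = 2.576 + 0.842 = 3.417.
(Ignoring the negligible lower-tail rejection probability gives the usual closed-form inversion.)
δ = d·√(n/2) ⇒ n = 2(δ/d)² = 2 × (3.417 / 0.71)² = 46.34.
Round up to the next whole unit.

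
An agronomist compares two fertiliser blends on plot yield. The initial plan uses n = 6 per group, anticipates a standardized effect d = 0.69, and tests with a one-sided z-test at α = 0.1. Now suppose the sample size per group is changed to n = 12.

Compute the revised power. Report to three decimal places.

With n = 12 per group: δ = d·√(n/2) = 0.69 × √(12/2) = 1.6901. Critical value z_{0.1} = 1.282.
Revised power = P(Z > 1.282 − δ) = Φ(0.409) = 0.6586.

Power ≈ 0.659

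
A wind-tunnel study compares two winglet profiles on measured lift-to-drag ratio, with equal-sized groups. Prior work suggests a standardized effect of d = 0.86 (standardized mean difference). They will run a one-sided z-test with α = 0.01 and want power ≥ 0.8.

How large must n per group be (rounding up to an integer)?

n = 28 per group

Set Φ(δ − 2.326) = 0.8; then δ − 2.326 = Φ⁻¹(0.8) = 0.842, giving δ = 3.168.
δ = d·√(n/2) ⇒ n = 2(δ/d)² = 2 × (3.168 / 0.86)² = 27.14.
Rounding up, n = 28 per group.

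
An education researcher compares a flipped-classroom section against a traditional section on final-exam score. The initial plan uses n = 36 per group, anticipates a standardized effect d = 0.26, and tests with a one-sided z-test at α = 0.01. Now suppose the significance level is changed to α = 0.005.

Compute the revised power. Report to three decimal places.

δ = d·√(n/2) = 0.26 × √(36/2) = 1.1031 (unchanged). New critical value: z_{0.005} = 2.576.
Revised power = P(Z > 2.576 − δ) = Φ(-1.473) = 0.0704.

Power ≈ 0.070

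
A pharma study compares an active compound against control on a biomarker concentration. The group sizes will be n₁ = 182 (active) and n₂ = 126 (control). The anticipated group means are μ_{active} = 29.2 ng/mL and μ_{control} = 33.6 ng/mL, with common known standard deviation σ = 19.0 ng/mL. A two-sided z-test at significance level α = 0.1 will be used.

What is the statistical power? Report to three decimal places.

Power ≈ 0.638

Standardized effect: d = |μ_{active} − μ_{control}| / σ = |29.2 − 33.6| / 19.0 = 0.2316
Noncentrality parameter: δ = d / √(1/n₁ + 1/n₂) = 0.2316 / √(1/182 + 1/126) = 1.9982
Critical value for a two-sided test at α = 0.1: z_{α/2} = 1.645.
Power = Φ(δ − 1.645) + Φ(−δ − 1.645) = Φ(0.353) + Φ(-3.643) = 0.6381 + 0.0001 = 0.6382.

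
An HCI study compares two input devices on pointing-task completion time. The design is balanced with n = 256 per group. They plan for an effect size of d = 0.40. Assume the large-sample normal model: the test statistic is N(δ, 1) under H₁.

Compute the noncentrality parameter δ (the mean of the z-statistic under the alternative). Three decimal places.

δ ≈ 4.525

δ = d·√(n/2) = 0.40 × √(256/2) = 4.5255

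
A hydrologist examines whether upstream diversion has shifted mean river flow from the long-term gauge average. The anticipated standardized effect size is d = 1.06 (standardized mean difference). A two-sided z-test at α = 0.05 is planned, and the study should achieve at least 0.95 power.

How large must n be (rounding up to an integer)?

Set Φ(δ − 1.960) = 0.95; then δ − 1.960 = Φ⁻¹(0.95) = 1.645, giving δ = 3.605.
(For δ > 0 the lower-tail rejection region contributes negligibly to power, so the one-term inversion is standard.)
δ = d·√n ⇒ n = (δ/d)² = (3.605 / 1.06)² = 11.57.
Round up to the next whole unit.

n = 12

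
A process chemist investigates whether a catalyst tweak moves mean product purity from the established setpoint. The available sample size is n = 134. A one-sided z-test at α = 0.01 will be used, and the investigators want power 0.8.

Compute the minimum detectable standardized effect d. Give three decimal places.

Required noncentrality: δ = z_{0.01} + z_{0.20} = 2.326 + 0.842 = 3.168.
δ = d·√n ⇒ d = δ/√n = 3.168/√134 = 0.2737.

d ≈ 0.274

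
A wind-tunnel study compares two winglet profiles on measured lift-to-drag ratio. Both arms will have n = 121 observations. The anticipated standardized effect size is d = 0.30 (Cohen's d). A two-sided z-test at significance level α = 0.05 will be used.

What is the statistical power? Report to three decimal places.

Noncentrality parameter: δ = d·√(n/2) = 0.30 × √(121/2) = 2.3335
Two-sided α = 0.05 → critical value z_{0.025} = 1.960.
Power = Φ(δ − 1.960) + Φ(−δ − 1.960) = Φ(0.373) + Φ(-4.293) = 0.6456 + 0.0000 = 0.6456.

Power ≈ 0.646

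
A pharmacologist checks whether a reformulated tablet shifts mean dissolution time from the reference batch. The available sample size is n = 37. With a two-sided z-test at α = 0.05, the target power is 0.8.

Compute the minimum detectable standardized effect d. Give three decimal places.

Need Φ(δ − 1.960) = 0.8, so δ = 1.960 + 0.842 = 2.802.
(The second rejection-region term Φ(−δ − z_{α/2}) is negligible and dropped.)
δ = d·√n ⇒ d = δ/√n = 2.802/√37 = 0.4606.

d ≈ 0.461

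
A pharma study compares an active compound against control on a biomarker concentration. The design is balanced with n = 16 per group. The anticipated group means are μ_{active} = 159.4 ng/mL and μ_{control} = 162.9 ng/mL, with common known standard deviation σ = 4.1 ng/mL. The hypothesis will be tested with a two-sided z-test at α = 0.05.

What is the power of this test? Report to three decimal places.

Power ≈ 0.675

Standardized effect: d = |μ_{active} − μ_{control}| / σ = |159.4 − 162.9| / 4.1 = 0.8537
Noncentrality parameter: δ = d·√(n/2) = 0.8537 × √(16/2) = 2.4145
Critical value for a two-sided test at α = 0.05: z_{α/2} = 1.960.
Power = Φ(δ − 1.960) + Φ(−δ − 1.960) = Φ(0.455) + Φ(-4.374) = 0.6753 + 0.0000 = 0.6753.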